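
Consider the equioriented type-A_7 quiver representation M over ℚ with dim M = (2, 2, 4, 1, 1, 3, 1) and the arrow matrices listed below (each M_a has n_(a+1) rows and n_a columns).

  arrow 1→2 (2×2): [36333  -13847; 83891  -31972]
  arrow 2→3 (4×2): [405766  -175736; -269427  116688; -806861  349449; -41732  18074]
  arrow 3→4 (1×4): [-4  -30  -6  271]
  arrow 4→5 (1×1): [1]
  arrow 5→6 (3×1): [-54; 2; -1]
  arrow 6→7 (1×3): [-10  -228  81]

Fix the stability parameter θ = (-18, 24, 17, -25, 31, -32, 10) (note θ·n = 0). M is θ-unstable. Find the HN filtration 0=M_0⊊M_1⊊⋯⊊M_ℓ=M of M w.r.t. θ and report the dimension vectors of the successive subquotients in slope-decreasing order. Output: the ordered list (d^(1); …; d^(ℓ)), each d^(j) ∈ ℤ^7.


Via rank(M_{q-1}∘⋯∘M_p): M ≅ I[1,3], I[1,7], I[3,3]^2, I[6,6]^2.
μ_θ-semistable layers: μ^(1)=41/2; μ^(2)=17; μ^(3)=10; μ^(4)=3; μ^(5)=-18; μ^(6)=-32

((0, 1, 1, 0, 0, 0, 0); (0, 0, 2, 0, 0, 0, 0); (0, 0, 0, 0, 0, 0, 1); (0, 1, 1, 1, 1, 1, 0); (2, 0, 0, 0, 0, 0, 0); (0, 0, 0, 0, 0, 2, 0))


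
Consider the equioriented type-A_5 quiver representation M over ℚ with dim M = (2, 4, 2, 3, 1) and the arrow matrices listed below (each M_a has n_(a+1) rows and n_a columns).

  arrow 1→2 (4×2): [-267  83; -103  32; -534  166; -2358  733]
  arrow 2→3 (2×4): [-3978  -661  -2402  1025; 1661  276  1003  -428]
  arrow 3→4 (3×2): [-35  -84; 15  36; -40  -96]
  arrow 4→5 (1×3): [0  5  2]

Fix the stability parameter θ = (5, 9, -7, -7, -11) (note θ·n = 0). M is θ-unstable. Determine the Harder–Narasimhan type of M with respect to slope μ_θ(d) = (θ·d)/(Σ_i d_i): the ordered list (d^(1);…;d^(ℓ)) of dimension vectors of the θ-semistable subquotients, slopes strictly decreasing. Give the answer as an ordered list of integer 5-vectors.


Barcode: M ≅ I[1,3], I[1,5], I[2,2]^2, I[4,4]^2. HN layers by μ_θ (4 steps, strictly decreasing):
  μ^(1)=9; μ^(2)=7/3; μ^(3)=-11/5; μ^(4)=-7

((0, 2, 0, 0, 0); (1, 1, 1, 0, 0); (1, 1, 1, 1, 1); (0, 0, 0, 2, 0))


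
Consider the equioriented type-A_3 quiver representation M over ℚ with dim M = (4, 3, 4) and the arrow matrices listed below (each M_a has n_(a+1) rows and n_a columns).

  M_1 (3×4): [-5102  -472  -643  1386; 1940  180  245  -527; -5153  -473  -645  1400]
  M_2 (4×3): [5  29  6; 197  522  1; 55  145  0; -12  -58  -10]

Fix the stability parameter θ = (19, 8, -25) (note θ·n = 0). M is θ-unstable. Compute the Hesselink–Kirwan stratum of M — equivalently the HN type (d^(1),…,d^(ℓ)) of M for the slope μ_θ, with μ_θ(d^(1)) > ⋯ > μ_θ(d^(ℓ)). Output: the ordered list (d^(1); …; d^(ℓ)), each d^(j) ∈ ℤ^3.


Barcode: M ≅ I[1,1], I[1,2], I[1,3]^2, I[3,3]^2. HN layers by μ_θ (4 steps, strictly decreasing):
  μ^(1)=19; μ^(2)=27/2; μ^(3)=2/3; μ^(4)=-25

((1, 0, 0); (1, 1, 0); (2, 2, 2); (0, 0, 2))


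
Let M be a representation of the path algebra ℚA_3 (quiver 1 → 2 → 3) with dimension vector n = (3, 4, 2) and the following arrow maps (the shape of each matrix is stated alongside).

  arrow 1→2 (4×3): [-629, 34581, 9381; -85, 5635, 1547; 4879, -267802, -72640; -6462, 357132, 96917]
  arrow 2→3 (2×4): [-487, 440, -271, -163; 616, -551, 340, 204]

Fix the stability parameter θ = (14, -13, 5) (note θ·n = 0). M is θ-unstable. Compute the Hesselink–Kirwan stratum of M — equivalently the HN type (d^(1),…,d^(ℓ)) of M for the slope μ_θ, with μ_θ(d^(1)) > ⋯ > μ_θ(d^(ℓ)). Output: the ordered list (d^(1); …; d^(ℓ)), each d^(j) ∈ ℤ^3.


Via rank(M_{q-1}∘⋯∘M_p): M ≅ I[1,2], I[1,3]^2, I[2,2].
μ_θ-semistable layers: μ^(1)=5; μ^(2)=1/2; μ^(3)=-13

((0, 0, 2); (3, 3, 0); (0, 1, 0))


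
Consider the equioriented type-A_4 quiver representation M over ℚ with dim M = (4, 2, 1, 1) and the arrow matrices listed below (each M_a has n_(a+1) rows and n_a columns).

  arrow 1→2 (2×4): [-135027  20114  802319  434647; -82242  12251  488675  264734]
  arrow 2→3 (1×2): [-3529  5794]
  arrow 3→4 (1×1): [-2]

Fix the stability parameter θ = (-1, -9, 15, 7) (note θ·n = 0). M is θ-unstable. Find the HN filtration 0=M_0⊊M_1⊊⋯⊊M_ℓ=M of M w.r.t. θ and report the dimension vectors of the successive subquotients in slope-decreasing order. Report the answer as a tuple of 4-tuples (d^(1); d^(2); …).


Barcode: M ≅ I[1,1]^2, I[1,2], I[1,4]. HN layers by μ_θ (3 steps, strictly decreasing):
  μ^(1)=11; μ^(2)=-1; μ^(3)=-5

((0, 0, 1, 1); (2, 0, 0, 0); (2, 2, 0, 0))


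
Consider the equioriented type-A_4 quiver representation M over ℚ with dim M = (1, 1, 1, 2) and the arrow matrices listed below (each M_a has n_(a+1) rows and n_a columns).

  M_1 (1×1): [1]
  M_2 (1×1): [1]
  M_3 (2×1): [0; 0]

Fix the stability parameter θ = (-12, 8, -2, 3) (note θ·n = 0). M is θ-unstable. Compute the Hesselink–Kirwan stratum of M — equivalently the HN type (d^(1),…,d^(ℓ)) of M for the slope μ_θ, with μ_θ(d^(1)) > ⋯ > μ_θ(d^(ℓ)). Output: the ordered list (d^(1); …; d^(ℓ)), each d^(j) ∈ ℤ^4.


Interval decomposition of M: I[1,3], I[4,4]^2.
HN type (ℓ=2): μ^(1)=3; μ^(2)=-12

((0, 1, 1, 2); (1, 0, 0, 0))


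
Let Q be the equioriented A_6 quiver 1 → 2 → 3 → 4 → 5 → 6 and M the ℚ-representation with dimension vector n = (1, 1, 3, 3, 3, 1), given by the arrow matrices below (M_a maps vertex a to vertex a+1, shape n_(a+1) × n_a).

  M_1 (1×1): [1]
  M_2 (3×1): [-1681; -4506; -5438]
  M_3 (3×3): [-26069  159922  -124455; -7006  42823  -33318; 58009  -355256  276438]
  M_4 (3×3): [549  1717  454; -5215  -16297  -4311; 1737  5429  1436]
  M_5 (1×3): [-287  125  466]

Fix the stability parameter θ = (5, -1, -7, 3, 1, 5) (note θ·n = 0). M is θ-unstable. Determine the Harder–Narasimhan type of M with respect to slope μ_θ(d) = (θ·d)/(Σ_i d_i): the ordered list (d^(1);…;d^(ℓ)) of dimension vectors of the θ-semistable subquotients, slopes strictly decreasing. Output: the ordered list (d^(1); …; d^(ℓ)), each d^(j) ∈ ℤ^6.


Barcode: M ≅ I[1,6], I[3,4], I[3,5], I[5,5]. HN layers by μ_θ (6 steps, strictly decreasing):
  μ^(1)=5; μ^(2)=3; μ^(3)=2; μ^(4)=1; μ^(5)=-1; μ^(6)=-7

((0, 0, 0, 0, 0, 1); (0, 0, 0, 1, 0, 0); (0, 0, 0, 2, 2, 0); (0, 0, 0, 0, 1, 0); (1, 1, 1, 0, 0, 0); (0, 0, 2, 0, 0, 0))


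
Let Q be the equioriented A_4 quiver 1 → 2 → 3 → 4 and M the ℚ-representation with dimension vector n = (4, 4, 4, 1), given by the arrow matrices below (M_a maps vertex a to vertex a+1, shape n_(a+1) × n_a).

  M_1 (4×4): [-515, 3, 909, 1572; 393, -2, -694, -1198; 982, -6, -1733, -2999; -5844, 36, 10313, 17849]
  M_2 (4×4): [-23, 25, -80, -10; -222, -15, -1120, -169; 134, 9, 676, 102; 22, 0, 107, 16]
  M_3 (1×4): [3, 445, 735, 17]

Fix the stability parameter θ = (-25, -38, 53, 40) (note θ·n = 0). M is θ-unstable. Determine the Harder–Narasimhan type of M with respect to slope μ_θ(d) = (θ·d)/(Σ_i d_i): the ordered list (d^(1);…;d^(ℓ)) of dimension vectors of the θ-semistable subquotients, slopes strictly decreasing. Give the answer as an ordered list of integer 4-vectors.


Barcode: M ≅ I[1,1], I[1,3]^2, I[1,4], I[2,3]. HN layers by μ_θ (5 steps, strictly decreasing):
  μ^(1)=53; μ^(2)=93/2; μ^(3)=-25; μ^(4)=-63/2; μ^(5)=-38

((0, 0, 3, 0); (0, 0, 1, 1); (1, 0, 0, 0); (3, 3, 0, 0); (0, 1, 0, 0))


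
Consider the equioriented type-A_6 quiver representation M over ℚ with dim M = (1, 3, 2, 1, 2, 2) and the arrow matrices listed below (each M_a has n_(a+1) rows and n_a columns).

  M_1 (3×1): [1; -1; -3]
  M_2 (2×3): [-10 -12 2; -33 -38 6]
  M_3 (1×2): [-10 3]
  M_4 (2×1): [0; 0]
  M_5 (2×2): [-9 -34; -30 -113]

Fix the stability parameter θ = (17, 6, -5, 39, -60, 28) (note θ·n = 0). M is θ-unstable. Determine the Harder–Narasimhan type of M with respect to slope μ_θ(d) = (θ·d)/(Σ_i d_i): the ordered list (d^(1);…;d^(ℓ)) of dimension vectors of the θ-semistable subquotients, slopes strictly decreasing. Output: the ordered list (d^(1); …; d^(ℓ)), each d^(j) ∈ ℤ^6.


Interval decomposition of M: I[1,4], I[2,2], I[2,3], I[5,6]^2.
HN type (ℓ=5): μ^(1)=39; μ^(2)=28; μ^(3)=6; μ^(4)=1/2; μ^(5)=-60

((0, 0, 0, 1, 0, 0); (0, 0, 0, 0, 0, 2); (1, 2, 1, 0, 0, 0); (0, 1, 1, 0, 0, 0); (0, 0, 0, 0, 2, 0))


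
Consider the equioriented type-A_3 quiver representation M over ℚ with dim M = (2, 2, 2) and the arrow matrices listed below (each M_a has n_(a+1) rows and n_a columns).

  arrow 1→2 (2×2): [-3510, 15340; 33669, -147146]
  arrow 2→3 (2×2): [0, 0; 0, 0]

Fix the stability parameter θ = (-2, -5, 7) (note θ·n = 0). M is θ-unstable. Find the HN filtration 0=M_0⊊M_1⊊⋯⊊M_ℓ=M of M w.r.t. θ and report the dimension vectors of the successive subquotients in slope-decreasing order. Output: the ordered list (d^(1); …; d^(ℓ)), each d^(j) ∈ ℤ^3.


Via rank(M_{q-1}∘⋯∘M_p): M ≅ I[1,1], I[1,2], I[2,2], I[3,3]^2.
μ_θ-semistable layers: μ^(1)=7; μ^(2)=-2; μ^(3)=-7/2; μ^(4)=-5

((0, 0, 2); (1, 0, 0); (1, 1, 0); (0, 1, 0))


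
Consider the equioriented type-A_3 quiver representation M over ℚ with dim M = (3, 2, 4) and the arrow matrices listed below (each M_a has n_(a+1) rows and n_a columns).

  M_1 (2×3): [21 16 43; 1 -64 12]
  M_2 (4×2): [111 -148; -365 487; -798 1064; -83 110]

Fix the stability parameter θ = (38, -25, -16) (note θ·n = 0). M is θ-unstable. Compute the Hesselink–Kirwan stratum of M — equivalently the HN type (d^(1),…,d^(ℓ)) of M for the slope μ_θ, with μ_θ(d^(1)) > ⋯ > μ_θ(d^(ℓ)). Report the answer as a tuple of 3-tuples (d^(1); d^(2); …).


Barcode: M ≅ I[1,1], I[1,3]^2, I[3,3]^2. HN layers by μ_θ (3 steps, strictly decreasing):
  μ^(1)=38; μ^(2)=-1; μ^(3)=-16

((1, 0, 0); (2, 2, 2); (0, 0, 2))


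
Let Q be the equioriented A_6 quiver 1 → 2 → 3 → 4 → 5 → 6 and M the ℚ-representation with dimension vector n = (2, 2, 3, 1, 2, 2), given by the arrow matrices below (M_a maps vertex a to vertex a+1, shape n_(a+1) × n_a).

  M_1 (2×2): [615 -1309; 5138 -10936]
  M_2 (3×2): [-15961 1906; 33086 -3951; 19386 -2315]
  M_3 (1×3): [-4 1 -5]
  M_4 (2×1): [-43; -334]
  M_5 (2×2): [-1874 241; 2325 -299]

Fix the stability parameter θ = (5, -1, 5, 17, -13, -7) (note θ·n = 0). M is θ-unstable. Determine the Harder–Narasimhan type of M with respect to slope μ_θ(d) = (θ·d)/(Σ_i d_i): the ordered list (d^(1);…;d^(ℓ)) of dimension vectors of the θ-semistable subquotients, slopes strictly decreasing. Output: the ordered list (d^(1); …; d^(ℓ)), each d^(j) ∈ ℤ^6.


Interval decomposition of M: I[1,3]^2, I[3,6], I[5,6].
HN type (ℓ=5): μ^(1)=5; μ^(2)=2; μ^(3)=1/2; μ^(4)=-7; μ^(5)=-13

((0, 0, 2, 0, 0, 0); (2, 2, 0, 0, 0, 0); (0, 0, 1, 1, 1, 1); (0, 0, 0, 0, 0, 1); (0, 0, 0, 0, 1, 0))


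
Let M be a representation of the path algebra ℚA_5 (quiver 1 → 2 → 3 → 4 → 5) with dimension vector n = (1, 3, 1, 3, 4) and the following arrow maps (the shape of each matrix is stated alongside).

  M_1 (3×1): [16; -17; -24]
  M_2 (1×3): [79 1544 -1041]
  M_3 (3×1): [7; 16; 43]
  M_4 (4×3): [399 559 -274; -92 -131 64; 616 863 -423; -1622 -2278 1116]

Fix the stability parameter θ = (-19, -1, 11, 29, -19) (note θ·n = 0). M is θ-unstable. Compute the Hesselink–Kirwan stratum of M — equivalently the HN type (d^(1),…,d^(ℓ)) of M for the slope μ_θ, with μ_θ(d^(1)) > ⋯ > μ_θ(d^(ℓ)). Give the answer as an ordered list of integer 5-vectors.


Via rank(M_{q-1}∘⋯∘M_p): M ≅ I[1,2], I[2,2], I[2,5], I[4,5]^2, I[5,5].
μ_θ-semistable layers: μ^(1)=7; μ^(2)=5; μ^(3)=-1; μ^(4)=-19

((0, 0, 1, 1, 1); (0, 0, 0, 2, 2); (0, 3, 0, 0, 0); (1, 0, 0, 0, 1))


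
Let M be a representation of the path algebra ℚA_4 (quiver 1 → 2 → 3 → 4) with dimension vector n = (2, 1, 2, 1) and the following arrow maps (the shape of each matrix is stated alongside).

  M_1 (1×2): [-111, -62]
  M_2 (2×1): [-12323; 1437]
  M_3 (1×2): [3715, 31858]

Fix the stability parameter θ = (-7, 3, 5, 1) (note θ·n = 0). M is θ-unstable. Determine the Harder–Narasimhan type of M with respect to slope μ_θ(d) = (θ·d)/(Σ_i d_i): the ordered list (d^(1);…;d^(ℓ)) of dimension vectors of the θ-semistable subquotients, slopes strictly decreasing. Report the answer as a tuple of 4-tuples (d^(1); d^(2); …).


Barcode: M ≅ I[1,1], I[1,4], I[3,3]. HN layers by μ_θ (3 steps, strictly decreasing):
  μ^(1)=5; μ^(2)=3; μ^(3)=-7

((0, 0, 1, 0); (0, 1, 1, 1); (2, 0, 0, 0))


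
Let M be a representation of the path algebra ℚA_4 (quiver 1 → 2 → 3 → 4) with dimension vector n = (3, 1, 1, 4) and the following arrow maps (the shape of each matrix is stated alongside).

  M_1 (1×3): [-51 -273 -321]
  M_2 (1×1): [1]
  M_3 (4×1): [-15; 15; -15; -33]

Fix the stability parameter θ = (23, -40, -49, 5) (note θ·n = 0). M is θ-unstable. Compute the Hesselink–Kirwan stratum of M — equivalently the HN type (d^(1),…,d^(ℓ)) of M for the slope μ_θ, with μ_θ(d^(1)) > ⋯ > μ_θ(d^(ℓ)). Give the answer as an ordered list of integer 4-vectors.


Barcode: M ≅ I[1,1]^2, I[1,4], I[4,4]^3. HN layers by μ_θ (3 steps, strictly decreasing):
  μ^(1)=23; μ^(2)=5; μ^(3)=-22

((2, 0, 0, 0); (0, 0, 0, 4); (1, 1, 1, 0))


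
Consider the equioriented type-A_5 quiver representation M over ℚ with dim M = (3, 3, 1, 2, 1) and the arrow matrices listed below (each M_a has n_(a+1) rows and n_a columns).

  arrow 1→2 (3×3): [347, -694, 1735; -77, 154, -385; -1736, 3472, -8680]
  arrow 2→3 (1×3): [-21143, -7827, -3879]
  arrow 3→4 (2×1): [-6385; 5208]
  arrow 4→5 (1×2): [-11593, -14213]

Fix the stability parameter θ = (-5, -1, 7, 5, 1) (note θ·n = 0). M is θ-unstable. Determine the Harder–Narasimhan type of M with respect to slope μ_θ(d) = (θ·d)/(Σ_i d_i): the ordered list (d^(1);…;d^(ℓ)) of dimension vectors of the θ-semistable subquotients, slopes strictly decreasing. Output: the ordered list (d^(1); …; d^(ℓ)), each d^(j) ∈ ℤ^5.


Barcode: M ≅ I[1,1]^2, I[1,5], I[2,2]^2, I[4,4]. HN layers by μ_θ (4 steps, strictly decreasing):
  μ^(1)=5; μ^(2)=13/3; μ^(3)=-1; μ^(4)=-5

((0, 0, 0, 1, 0); (0, 0, 1, 1, 1); (0, 3, 0, 0, 0); (3, 0, 0, 0, 0))


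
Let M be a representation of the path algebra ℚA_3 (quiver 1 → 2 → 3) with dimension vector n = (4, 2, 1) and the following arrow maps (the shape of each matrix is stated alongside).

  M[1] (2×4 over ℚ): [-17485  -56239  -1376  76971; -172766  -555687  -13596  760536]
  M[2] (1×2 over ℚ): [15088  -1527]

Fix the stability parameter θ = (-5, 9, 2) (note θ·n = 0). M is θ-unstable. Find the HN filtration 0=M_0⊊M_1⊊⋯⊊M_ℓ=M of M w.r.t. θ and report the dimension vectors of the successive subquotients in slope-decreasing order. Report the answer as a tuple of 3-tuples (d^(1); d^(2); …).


Barcode: M ≅ I[1,1]^2, I[1,2], I[1,3]. HN layers by μ_θ (3 steps, strictly decreasing):
  μ^(1)=9; μ^(2)=11/2; μ^(3)=-5

((0, 1, 0); (0, 1, 1); (4, 0, 0))


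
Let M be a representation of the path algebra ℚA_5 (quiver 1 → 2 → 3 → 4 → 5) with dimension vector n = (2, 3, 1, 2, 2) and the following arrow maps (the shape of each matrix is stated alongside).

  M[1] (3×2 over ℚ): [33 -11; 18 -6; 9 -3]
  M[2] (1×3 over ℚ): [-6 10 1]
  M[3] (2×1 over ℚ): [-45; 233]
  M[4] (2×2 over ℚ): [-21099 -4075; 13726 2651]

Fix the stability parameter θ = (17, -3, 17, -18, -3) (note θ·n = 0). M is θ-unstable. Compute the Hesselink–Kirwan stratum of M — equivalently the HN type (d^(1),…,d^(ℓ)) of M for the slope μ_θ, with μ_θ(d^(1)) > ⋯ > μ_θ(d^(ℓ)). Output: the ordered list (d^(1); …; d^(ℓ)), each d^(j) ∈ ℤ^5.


Barcode: M ≅ I[1,1], I[1,5], I[2,2]^2, I[4,5]. HN layers by μ_θ (4 steps, strictly decreasing):
  μ^(1)=17; μ^(2)=2; μ^(3)=-3; μ^(4)=-18

((1, 0, 0, 0, 0); (1, 1, 1, 1, 1); (0, 2, 0, 0, 1); (0, 0, 0, 1, 0))


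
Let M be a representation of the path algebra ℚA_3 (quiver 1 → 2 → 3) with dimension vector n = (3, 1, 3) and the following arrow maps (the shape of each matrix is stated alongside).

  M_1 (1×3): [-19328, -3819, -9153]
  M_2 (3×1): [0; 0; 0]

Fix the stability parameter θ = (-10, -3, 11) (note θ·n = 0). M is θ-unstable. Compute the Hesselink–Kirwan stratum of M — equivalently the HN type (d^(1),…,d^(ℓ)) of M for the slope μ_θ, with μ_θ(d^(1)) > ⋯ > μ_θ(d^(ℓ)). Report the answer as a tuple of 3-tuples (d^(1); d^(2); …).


Interval decomposition of M: I[1,1]^2, I[1,2], I[3,3]^3.
HN type (ℓ=3): μ^(1)=11; μ^(2)=-3; μ^(3)=-10

((0, 0, 3); (0, 1, 0); (3, 0, 0))


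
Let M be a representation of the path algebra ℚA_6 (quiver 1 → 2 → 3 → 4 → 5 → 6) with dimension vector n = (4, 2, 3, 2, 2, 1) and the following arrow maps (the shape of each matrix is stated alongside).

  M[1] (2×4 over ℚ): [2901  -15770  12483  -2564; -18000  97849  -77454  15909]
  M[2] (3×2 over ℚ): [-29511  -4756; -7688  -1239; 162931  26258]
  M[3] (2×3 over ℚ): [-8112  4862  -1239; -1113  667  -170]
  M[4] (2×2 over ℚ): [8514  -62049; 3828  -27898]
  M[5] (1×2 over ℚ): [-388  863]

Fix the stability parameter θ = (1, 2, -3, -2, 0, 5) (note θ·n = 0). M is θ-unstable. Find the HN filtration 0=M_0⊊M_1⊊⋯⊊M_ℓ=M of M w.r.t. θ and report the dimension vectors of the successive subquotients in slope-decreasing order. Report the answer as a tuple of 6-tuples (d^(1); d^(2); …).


Barcode: M ≅ I[1,1]^2, I[1,4], I[1,6], I[3,3], I[5,5]. HN layers by μ_θ (5 steps, strictly decreasing):
  μ^(1)=5; μ^(2)=1; μ^(3)=0; μ^(4)=-1/2; μ^(5)=-3

((0, 0, 0, 0, 0, 1); (2, 0, 0, 0, 0, 0); (0, 0, 0, 0, 2, 0); (2, 2, 2, 2, 0, 0); (0, 0, 1, 0, 0, 0))


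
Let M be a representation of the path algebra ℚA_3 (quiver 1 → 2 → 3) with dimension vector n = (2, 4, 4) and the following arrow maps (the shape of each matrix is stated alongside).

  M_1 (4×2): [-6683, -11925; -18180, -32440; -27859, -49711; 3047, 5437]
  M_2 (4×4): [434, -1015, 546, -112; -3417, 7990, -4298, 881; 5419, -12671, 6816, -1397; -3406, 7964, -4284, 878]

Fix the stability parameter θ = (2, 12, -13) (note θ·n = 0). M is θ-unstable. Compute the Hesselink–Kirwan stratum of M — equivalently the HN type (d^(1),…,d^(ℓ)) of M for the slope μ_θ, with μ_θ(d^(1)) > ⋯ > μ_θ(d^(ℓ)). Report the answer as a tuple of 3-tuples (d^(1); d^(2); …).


Interval decomposition of M: I[1,2]^2, I[2,3]^2, I[3,3]^2.
HN type (ℓ=4): μ^(1)=12; μ^(2)=2; μ^(3)=-1/2; μ^(4)=-13

((0, 2, 0); (2, 0, 0); (0, 2, 2); (0, 0, 2))


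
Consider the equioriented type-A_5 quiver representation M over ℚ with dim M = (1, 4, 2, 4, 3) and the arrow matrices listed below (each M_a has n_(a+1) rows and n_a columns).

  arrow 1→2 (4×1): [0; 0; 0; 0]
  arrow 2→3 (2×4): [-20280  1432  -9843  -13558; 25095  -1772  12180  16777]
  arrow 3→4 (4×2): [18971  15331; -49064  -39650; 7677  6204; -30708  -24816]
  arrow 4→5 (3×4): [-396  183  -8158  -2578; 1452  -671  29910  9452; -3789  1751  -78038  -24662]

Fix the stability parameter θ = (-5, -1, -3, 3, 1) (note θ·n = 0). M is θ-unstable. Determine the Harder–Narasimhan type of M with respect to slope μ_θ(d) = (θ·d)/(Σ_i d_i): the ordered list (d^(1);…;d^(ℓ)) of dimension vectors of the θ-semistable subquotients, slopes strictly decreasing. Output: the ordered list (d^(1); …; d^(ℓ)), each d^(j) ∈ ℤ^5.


Interval decomposition of M: I[1,1], I[2,2]^2, I[2,4], I[2,5], I[4,5]^2.
HN type (ℓ=5): μ^(1)=3; μ^(2)=2; μ^(3)=-1; μ^(4)=-2; μ^(5)=-5

((0, 0, 0, 1, 0); (0, 0, 0, 3, 3); (0, 2, 0, 0, 0); (0, 2, 2, 0, 0); (1, 0, 0, 0, 0))


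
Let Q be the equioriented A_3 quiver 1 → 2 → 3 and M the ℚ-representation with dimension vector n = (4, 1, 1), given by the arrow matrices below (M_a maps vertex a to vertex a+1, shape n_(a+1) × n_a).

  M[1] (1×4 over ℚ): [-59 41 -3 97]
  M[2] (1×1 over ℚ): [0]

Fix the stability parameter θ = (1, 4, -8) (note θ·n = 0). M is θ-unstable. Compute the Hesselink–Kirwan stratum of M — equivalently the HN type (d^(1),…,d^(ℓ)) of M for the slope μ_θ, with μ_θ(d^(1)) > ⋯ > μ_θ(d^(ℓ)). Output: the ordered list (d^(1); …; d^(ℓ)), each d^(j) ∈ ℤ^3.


Interval decomposition of M: I[1,1]^3, I[1,2], I[3,3].
HN type (ℓ=3): μ^(1)=4; μ^(2)=1; μ^(3)=-8

((0, 1, 0); (4, 0, 0); (0, 0, 1))


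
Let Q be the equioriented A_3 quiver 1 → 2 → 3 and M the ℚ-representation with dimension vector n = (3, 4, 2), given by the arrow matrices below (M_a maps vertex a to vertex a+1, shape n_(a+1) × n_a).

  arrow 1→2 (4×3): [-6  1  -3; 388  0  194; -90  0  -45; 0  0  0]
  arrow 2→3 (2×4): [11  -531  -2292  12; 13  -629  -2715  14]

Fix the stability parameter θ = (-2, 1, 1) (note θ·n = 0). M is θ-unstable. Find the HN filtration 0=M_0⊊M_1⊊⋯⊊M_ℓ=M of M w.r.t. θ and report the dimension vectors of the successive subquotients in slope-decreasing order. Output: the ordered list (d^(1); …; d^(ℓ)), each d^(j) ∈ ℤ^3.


Via rank(M_{q-1}∘⋯∘M_p): M ≅ I[1,1], I[1,3]^2, I[2,2]^2.
μ_θ-semistable layers: μ^(1)=1; μ^(2)=-2

((0, 4, 2); (3, 0, 0))


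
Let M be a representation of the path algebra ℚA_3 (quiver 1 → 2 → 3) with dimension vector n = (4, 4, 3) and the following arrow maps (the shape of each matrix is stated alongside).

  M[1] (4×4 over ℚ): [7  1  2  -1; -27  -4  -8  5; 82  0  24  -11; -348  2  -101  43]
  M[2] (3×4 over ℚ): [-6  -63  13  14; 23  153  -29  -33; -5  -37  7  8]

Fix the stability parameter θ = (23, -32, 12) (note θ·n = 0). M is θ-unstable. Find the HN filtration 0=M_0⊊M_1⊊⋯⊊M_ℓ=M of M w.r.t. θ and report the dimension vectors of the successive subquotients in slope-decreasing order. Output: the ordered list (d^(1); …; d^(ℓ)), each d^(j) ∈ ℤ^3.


Via rank(M_{q-1}∘⋯∘M_p): M ≅ I[1,2], I[1,3]^3.
μ_θ-semistable layers: μ^(1)=12; μ^(2)=-9/2

((0, 0, 3); (4, 4, 0))


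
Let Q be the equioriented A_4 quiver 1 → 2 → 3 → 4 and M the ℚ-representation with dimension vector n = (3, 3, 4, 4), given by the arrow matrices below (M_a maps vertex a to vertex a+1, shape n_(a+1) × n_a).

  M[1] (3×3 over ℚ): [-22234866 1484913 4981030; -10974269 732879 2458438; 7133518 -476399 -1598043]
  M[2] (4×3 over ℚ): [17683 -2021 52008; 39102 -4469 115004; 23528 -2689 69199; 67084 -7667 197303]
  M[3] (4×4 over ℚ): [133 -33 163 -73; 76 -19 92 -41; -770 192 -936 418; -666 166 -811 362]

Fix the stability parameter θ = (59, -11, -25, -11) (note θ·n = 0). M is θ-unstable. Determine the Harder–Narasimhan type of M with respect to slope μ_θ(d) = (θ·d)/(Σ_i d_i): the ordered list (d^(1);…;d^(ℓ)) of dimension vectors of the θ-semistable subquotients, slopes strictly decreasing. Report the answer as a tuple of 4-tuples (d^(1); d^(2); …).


Via rank(M_{q-1}∘⋯∘M_p): M ≅ I[1,4]^3, I[3,4].
μ_θ-semistable layers: μ^(1)=3; μ^(2)=-11; μ^(3)=-25

((3, 3, 3, 3); (0, 0, 0, 1); (0, 0, 1, 0))


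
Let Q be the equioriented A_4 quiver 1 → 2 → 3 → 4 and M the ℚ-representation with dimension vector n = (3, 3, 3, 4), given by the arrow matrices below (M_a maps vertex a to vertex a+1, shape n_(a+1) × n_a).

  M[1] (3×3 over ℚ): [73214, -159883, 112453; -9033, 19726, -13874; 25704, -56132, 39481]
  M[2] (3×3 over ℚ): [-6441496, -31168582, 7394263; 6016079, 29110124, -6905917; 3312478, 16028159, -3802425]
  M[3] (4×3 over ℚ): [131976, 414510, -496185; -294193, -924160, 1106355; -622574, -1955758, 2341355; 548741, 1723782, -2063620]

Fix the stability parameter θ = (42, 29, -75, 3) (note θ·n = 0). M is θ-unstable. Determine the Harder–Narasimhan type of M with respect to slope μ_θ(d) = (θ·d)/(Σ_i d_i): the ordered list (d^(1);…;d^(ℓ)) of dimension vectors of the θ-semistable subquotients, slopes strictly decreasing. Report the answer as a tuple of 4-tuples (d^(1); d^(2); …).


Via rank(M_{q-1}∘⋯∘M_p): M ≅ I[1,3], I[1,4]^2, I[4,4]^2.
μ_θ-semistable layers: μ^(1)=3; μ^(2)=-4/3

((0, 0, 0, 4); (3, 3, 3, 0))


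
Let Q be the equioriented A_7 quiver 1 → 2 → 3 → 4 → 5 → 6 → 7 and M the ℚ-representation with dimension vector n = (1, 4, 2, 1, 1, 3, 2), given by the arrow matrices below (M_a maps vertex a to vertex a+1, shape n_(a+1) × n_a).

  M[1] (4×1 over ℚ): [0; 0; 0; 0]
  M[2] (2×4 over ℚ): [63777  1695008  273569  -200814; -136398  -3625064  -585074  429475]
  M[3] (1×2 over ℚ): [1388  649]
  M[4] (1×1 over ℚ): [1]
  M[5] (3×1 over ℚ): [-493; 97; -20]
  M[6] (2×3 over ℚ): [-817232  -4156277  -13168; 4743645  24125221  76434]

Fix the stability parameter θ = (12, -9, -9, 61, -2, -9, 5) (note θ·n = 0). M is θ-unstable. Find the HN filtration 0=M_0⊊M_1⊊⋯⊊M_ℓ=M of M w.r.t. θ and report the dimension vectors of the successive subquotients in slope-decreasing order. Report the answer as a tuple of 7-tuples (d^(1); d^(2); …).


Barcode: M ≅ I[1,1], I[2,2]^2, I[2,3], I[2,7], I[6,6], I[6,7]. HN layers by μ_θ (4 steps, strictly decreasing):
  μ^(1)=55/4; μ^(2)=12; μ^(3)=5; μ^(4)=-9

((0, 0, 0, 1, 1, 1, 1); (1, 0, 0, 0, 0, 0, 0); (0, 0, 0, 0, 0, 0, 1); (0, 4, 2, 0, 0, 2, 0))


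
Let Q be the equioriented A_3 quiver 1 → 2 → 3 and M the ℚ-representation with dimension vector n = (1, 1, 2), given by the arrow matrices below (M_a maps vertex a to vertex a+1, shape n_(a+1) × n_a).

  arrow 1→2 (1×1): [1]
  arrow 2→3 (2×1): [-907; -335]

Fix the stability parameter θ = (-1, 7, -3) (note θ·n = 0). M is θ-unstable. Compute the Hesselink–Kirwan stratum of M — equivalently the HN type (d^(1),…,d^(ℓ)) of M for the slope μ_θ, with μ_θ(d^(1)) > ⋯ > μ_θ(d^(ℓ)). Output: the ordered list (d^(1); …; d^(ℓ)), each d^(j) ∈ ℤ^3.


Interval decomposition of M: I[1,3], I[3,3].
HN type (ℓ=3): μ^(1)=2; μ^(2)=-1; μ^(3)=-3

((0, 1, 1); (1, 0, 0); (0, 0, 1))


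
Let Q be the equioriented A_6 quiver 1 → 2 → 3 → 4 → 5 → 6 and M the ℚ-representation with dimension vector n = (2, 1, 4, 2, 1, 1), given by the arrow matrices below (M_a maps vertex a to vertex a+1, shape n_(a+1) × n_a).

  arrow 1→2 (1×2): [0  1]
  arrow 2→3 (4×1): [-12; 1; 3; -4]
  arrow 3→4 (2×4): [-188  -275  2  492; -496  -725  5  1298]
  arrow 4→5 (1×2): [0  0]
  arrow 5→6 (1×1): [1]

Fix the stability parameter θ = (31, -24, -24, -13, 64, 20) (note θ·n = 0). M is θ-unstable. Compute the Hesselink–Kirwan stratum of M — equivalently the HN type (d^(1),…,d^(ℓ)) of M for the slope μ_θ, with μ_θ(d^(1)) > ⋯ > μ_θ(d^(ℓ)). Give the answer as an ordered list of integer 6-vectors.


Barcode: M ≅ I[1,1], I[1,4], I[3,3]^2, I[3,4], I[5,6]. HN layers by μ_θ (5 steps, strictly decreasing):
  μ^(1)=42; μ^(2)=31; μ^(3)=-15/2; μ^(4)=-13; μ^(5)=-24

((0, 0, 0, 0, 1, 1); (1, 0, 0, 0, 0, 0); (1, 1, 1, 1, 0, 0); (0, 0, 0, 1, 0, 0); (0, 0, 3, 0, 0, 0))


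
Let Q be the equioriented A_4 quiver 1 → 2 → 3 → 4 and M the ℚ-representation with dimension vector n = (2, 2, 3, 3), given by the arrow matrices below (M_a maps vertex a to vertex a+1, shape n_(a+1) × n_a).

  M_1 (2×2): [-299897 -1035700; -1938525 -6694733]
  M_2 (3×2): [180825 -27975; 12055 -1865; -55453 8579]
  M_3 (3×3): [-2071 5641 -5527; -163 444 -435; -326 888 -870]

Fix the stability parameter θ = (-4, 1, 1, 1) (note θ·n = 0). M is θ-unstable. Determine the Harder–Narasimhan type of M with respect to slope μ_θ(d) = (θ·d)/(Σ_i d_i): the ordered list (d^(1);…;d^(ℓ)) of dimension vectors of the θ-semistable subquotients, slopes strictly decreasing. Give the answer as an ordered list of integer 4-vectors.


Barcode: M ≅ I[1,2], I[1,4], I[3,3], I[3,4], I[4,4]. HN layers by μ_θ (2 steps, strictly decreasing):
  μ^(1)=1; μ^(2)=-4

((0, 2, 3, 3); (2, 0, 0, 0))


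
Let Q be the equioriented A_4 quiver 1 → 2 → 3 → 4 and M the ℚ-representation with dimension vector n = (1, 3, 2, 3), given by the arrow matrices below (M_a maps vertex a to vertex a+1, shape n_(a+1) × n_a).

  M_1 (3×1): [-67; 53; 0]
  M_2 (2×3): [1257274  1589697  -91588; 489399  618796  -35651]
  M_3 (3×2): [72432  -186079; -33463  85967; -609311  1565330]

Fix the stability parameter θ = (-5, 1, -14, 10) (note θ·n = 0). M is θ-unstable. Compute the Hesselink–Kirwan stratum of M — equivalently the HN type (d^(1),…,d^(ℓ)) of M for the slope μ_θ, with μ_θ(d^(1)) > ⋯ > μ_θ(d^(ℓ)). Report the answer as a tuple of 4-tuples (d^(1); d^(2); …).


Via rank(M_{q-1}∘⋯∘M_p): M ≅ I[1,4], I[2,2], I[2,4], I[4,4].
μ_θ-semistable layers: μ^(1)=10; μ^(2)=1; μ^(3)=-6; μ^(4)=-13/2

((0, 0, 0, 3); (0, 1, 0, 0); (1, 1, 1, 0); (0, 1, 1, 0))


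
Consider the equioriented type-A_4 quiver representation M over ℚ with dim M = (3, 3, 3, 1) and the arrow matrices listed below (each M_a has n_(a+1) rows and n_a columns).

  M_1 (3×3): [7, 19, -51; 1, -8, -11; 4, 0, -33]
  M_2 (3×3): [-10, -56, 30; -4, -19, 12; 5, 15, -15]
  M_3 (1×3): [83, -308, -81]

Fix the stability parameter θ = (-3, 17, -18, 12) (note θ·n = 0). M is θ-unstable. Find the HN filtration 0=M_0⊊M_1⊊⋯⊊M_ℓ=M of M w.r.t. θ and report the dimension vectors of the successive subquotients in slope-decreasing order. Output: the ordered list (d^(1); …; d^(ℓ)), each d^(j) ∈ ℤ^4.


Via rank(M_{q-1}∘⋯∘M_p): M ≅ I[1,2], I[1,3], I[1,4], I[3,3].
μ_θ-semistable layers: μ^(1)=17; μ^(2)=12; μ^(3)=-1/2; μ^(4)=-3; μ^(5)=-18

((0, 1, 0, 0); (0, 0, 0, 1); (0, 2, 2, 0); (3, 0, 0, 0); (0, 0, 1, 0))


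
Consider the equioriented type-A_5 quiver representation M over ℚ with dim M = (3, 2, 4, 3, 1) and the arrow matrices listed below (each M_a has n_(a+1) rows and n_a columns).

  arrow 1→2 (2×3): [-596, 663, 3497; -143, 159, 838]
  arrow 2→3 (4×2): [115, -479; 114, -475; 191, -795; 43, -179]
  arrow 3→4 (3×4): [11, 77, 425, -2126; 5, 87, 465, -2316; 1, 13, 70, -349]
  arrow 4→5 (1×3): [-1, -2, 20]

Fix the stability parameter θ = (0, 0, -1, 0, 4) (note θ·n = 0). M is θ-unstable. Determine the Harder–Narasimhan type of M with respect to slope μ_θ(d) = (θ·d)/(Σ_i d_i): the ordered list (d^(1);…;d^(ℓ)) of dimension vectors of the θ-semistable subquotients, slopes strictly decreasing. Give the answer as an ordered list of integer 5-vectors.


Interval decomposition of M: I[1,1], I[1,3], I[1,5], I[3,3], I[3,4], I[4,4].
HN type (ℓ=4): μ^(1)=4; μ^(2)=0; μ^(3)=-1/3; μ^(4)=-1

((0, 0, 0, 0, 1); (1, 0, 0, 3, 0); (2, 2, 2, 0, 0); (0, 0, 2, 0, 0))


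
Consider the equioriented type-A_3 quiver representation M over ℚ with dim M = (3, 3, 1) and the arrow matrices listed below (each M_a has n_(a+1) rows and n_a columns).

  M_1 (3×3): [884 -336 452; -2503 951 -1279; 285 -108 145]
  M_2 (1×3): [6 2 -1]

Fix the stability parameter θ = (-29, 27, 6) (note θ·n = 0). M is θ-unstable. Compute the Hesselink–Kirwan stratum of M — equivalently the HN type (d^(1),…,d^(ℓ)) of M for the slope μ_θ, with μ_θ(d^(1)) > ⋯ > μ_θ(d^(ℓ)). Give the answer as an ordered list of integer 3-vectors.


Via rank(M_{q-1}∘⋯∘M_p): M ≅ I[1,1], I[1,2], I[1,3], I[2,2].
μ_θ-semistable layers: μ^(1)=27; μ^(2)=33/2; μ^(3)=-29

((0, 2, 0); (0, 1, 1); (3, 0, 0))


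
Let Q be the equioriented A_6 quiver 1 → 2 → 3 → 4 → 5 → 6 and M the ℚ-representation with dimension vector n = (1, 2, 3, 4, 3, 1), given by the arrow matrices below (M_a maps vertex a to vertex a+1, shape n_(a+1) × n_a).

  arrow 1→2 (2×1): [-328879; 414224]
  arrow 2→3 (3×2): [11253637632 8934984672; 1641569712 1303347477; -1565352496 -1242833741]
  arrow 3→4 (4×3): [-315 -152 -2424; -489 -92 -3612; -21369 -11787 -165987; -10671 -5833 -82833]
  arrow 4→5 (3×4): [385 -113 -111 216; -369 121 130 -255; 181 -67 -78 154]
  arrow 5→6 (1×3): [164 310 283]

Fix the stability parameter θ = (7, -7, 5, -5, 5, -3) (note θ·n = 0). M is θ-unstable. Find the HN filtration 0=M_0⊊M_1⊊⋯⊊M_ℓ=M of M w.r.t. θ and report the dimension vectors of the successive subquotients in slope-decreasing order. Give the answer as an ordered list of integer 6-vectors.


Interval decomposition of M: I[1,2], I[2,3], I[3,4], I[3,6], I[4,5]^2.
HN type (ℓ=5): μ^(1)=5; μ^(2)=1; μ^(3)=0; μ^(4)=-5; μ^(5)=-7

((0, 0, 1, 0, 2, 0); (0, 0, 0, 0, 1, 1); (1, 1, 2, 2, 0, 0); (0, 0, 0, 2, 0, 0); (0, 1, 0, 0, 0, 0))


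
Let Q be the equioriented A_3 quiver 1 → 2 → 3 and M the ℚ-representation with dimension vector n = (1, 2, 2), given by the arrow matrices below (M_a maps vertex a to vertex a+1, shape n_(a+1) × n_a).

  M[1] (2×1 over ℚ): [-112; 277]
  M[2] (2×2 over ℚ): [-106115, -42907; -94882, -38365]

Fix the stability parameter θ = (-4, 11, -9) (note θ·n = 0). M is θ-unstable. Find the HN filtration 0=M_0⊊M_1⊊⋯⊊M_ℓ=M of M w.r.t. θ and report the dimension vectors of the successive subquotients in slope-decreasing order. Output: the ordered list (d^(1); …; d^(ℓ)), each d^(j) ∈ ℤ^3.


Via rank(M_{q-1}∘⋯∘M_p): M ≅ I[1,3], I[2,3].
μ_θ-semistable layers: μ^(1)=1; μ^(2)=-4

((0, 2, 2); (1, 0, 0))


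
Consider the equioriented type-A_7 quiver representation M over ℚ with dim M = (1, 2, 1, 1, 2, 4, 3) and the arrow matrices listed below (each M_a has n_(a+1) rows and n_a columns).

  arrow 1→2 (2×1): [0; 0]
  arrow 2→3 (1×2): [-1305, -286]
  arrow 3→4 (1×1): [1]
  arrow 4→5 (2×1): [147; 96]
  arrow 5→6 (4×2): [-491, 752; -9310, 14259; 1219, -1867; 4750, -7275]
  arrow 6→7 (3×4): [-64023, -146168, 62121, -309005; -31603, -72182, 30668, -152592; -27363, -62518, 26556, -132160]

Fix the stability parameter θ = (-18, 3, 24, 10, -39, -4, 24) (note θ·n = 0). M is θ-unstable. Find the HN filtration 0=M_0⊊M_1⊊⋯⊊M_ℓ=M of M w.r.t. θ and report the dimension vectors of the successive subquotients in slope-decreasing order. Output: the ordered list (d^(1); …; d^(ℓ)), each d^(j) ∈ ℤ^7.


Barcode: M ≅ I[1,1], I[2,2], I[2,7], I[5,6], I[6,6], I[6,7], I[7,7]. HN layers by μ_θ (6 steps, strictly decreasing):
  μ^(1)=24; μ^(2)=3; μ^(3)=-6/5; μ^(4)=-4; μ^(5)=-18; μ^(6)=-39

((0, 0, 0, 0, 0, 0, 3); (0, 1, 0, 0, 0, 0, 0); (0, 1, 1, 1, 1, 1, 0); (0, 0, 0, 0, 0, 3, 0); (1, 0, 0, 0, 0, 0, 0); (0, 0, 0, 0, 1, 0, 0))


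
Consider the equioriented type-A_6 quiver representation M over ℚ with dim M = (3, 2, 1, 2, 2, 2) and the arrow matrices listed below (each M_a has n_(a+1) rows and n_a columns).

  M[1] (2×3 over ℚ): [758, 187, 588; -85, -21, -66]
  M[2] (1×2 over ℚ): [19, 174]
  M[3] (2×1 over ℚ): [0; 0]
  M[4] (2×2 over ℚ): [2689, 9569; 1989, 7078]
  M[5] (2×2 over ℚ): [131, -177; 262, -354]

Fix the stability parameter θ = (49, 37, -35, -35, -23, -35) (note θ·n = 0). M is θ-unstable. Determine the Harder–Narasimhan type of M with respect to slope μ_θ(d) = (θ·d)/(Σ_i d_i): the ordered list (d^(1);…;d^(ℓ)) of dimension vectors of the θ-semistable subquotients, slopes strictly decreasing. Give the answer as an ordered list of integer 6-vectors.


Interval decomposition of M: I[1,1], I[1,2], I[1,3], I[4,5], I[4,6], I[6,6].
HN type (ℓ=6): μ^(1)=49; μ^(2)=43; μ^(3)=17; μ^(4)=-23; μ^(5)=-29; μ^(6)=-35

((1, 0, 0, 0, 0, 0); (1, 1, 0, 0, 0, 0); (1, 1, 1, 0, 0, 0); (0, 0, 0, 0, 1, 0); (0, 0, 0, 0, 1, 1); (0, 0, 0, 2, 0, 1))


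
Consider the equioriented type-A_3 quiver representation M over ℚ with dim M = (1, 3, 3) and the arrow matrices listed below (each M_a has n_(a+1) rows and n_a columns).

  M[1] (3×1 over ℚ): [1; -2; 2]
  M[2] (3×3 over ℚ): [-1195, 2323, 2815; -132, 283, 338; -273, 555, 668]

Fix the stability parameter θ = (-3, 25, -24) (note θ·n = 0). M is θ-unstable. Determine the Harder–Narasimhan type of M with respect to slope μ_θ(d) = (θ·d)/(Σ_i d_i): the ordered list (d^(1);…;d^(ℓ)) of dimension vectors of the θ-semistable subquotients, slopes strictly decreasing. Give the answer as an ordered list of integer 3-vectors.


Via rank(M_{q-1}∘⋯∘M_p): M ≅ I[1,3], I[2,3]^2.
μ_θ-semistable layers: μ^(1)=1/2; μ^(2)=-3

((0, 3, 3); (1, 0, 0))


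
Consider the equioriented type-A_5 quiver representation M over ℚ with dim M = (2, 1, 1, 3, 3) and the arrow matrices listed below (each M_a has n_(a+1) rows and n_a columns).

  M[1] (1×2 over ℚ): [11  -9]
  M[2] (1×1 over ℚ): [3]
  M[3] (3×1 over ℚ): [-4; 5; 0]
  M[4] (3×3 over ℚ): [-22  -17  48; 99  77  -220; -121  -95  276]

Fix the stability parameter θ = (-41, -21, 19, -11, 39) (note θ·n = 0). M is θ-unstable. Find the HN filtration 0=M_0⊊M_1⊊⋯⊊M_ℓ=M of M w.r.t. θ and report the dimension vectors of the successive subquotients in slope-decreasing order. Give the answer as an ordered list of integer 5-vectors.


Barcode: M ≅ I[1,1], I[1,5], I[4,4], I[4,5], I[5,5]. HN layers by μ_θ (5 steps, strictly decreasing):
  μ^(1)=39; μ^(2)=4; μ^(3)=-11; μ^(4)=-21; μ^(5)=-41

((0, 0, 0, 0, 3); (0, 0, 1, 1, 0); (0, 0, 0, 2, 0); (0, 1, 0, 0, 0); (2, 0, 0, 0, 0))


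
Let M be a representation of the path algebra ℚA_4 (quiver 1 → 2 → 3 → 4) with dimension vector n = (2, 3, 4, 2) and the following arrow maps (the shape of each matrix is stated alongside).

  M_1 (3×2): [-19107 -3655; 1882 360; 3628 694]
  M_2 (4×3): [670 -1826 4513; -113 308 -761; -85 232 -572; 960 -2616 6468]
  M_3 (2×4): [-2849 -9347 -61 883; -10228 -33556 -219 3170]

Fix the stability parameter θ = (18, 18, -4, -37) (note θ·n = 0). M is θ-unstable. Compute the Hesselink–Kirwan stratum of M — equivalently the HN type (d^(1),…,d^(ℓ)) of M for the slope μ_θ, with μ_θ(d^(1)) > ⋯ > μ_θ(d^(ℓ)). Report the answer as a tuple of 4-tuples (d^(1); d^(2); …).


Via rank(M_{q-1}∘⋯∘M_p): M ≅ I[1,4]^2, I[2,3], I[3,3].
μ_θ-semistable layers: μ^(1)=7; μ^(2)=-5/4; μ^(3)=-4

((0, 1, 1, 0); (2, 2, 2, 2); (0, 0, 1, 0))


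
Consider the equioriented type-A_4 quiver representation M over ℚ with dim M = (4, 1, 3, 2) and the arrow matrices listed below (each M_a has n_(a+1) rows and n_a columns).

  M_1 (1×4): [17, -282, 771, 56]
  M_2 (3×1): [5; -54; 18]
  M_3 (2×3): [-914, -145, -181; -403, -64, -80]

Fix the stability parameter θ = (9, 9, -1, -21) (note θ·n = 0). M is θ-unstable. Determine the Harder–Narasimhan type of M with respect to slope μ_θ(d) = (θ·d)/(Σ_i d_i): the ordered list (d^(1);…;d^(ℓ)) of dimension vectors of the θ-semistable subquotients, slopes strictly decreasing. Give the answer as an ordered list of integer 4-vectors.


Barcode: M ≅ I[1,1]^3, I[1,4], I[3,3], I[3,4]. HN layers by μ_θ (3 steps, strictly decreasing):
  μ^(1)=9; μ^(2)=-1; μ^(3)=-11

((3, 0, 0, 0); (1, 1, 2, 1); (0, 0, 1, 1))


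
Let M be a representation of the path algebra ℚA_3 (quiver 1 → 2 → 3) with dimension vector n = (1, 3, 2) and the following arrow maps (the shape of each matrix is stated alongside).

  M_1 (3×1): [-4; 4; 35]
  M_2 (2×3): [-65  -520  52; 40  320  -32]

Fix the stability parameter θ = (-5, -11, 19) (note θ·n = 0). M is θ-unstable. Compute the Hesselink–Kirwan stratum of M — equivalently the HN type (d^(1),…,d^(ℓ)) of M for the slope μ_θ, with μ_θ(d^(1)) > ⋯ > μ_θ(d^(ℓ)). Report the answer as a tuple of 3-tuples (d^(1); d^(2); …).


Interval decomposition of M: I[1,2], I[2,2], I[2,3], I[3,3].
HN type (ℓ=3): μ^(1)=19; μ^(2)=-8; μ^(3)=-11

((0, 0, 2); (1, 1, 0); (0, 2, 0))


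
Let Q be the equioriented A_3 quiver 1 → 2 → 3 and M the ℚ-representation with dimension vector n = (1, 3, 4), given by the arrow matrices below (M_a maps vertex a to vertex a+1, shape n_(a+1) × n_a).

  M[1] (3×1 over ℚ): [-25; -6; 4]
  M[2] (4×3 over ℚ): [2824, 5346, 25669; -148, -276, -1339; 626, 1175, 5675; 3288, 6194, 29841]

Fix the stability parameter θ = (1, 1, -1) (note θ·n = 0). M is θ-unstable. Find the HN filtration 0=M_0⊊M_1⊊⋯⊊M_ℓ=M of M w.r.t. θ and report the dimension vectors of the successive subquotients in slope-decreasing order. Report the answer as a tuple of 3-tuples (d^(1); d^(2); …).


Interval decomposition of M: I[1,2], I[2,3]^2, I[3,3]^2.
HN type (ℓ=3): μ^(1)=1; μ^(2)=0; μ^(3)=-1

((1, 1, 0); (0, 2, 2); (0, 0, 2))
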